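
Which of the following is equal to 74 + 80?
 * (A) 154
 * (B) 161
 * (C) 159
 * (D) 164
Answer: A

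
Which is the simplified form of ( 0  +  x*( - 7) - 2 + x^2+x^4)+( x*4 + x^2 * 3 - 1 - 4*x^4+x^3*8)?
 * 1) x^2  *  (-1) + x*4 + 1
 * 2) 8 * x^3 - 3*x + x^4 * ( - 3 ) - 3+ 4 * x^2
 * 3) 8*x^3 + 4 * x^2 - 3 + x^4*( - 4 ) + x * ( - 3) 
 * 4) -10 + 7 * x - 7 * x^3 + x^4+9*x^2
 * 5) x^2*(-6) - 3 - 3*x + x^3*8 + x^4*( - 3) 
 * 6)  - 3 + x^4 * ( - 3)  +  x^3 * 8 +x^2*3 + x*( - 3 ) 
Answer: 2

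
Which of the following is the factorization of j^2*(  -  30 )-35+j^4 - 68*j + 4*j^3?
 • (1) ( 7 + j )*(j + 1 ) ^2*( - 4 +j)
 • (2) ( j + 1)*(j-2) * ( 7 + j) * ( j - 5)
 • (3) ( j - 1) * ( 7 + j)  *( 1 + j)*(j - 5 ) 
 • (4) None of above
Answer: 4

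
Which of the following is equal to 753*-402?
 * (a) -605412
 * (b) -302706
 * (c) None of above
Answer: b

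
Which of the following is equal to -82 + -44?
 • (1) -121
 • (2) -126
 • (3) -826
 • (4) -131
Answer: 2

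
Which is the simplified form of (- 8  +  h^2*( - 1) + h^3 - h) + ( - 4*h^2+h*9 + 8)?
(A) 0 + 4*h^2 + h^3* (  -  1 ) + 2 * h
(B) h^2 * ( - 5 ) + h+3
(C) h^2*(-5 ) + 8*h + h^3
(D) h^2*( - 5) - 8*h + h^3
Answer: C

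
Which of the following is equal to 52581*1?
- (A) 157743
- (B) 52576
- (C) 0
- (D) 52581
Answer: D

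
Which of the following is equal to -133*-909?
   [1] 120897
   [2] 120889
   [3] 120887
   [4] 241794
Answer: 1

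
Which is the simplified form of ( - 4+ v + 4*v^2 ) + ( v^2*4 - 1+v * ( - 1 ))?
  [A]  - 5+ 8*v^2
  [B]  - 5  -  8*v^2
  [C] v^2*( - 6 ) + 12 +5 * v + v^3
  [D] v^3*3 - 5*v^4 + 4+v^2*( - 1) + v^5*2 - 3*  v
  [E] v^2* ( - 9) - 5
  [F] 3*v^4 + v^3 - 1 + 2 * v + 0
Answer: A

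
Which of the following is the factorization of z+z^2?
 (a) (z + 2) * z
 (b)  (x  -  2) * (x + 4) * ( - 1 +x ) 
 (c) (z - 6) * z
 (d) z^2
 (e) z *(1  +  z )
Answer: e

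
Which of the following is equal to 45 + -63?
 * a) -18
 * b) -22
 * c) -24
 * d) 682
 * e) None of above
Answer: a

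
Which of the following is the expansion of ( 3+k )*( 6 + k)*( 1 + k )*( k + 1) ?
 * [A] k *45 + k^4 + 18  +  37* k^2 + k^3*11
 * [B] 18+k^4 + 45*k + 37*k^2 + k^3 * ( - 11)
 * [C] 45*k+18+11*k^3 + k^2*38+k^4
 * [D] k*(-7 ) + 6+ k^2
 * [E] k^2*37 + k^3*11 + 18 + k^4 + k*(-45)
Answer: A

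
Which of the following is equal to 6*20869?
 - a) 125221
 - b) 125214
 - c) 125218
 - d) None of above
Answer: b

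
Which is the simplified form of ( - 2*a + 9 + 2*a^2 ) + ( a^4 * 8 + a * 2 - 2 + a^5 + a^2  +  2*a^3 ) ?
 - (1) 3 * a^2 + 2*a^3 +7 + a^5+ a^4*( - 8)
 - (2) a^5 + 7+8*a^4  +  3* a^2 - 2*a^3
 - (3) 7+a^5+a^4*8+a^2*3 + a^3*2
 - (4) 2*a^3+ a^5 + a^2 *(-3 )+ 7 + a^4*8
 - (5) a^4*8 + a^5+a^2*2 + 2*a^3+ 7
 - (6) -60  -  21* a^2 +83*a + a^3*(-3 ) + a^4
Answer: 3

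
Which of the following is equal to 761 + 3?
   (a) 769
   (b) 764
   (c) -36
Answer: b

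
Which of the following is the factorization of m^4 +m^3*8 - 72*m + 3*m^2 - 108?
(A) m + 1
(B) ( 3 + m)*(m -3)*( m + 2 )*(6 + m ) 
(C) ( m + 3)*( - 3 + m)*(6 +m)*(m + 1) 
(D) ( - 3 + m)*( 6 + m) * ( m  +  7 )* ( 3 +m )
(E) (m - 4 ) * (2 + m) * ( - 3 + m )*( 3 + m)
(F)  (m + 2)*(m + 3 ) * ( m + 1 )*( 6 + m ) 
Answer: B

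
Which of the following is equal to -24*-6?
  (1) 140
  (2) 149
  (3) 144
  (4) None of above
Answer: 3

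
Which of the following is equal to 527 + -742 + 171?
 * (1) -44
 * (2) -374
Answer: 1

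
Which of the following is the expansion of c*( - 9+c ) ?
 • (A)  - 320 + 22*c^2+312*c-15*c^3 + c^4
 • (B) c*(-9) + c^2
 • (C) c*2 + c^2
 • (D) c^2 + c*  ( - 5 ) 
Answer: B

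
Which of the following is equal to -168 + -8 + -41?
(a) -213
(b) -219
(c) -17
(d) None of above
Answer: d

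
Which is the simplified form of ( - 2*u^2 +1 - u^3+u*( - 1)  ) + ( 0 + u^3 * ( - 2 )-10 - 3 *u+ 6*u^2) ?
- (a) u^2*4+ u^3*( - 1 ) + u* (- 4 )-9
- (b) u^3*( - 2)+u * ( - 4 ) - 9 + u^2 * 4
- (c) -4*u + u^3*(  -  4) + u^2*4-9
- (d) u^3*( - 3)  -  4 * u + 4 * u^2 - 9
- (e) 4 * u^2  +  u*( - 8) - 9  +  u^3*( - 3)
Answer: d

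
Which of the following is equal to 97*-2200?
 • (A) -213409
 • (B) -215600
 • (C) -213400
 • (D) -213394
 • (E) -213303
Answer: C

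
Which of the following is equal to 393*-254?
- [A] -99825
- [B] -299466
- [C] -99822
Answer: C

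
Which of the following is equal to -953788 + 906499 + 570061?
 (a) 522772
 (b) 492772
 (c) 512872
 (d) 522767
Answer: a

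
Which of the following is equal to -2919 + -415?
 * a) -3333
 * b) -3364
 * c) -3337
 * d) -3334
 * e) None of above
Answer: d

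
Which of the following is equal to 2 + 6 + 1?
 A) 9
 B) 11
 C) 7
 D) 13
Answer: A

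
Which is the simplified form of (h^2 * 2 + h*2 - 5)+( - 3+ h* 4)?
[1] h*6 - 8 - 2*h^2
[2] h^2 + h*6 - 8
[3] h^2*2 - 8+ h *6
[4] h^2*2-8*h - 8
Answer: 3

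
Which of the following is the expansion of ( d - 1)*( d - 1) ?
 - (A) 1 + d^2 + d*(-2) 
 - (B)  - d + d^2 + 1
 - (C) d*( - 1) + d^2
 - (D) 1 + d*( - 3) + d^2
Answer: A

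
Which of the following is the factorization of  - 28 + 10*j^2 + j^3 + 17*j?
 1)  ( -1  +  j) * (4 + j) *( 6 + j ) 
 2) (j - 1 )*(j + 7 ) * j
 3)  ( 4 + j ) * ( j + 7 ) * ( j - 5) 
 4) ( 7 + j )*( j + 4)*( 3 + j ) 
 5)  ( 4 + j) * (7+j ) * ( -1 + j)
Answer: 5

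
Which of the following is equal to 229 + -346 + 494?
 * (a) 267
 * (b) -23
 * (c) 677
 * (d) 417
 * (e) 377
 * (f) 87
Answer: e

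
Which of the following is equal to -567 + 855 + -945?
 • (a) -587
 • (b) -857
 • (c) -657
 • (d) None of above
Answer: c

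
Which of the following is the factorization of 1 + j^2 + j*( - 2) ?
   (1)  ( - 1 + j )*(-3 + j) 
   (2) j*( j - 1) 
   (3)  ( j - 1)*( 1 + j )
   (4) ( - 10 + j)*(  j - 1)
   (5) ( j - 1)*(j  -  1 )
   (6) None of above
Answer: 5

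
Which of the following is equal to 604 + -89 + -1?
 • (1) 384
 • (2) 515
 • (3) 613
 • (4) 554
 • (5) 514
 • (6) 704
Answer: 5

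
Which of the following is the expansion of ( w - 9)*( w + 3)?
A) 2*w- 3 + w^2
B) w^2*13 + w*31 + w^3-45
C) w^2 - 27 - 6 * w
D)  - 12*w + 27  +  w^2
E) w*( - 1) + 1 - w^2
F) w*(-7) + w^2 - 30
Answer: C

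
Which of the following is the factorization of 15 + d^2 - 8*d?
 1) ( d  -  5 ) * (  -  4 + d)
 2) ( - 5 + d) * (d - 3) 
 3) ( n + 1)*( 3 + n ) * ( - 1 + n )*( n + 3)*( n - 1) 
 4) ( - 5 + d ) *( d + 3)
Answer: 2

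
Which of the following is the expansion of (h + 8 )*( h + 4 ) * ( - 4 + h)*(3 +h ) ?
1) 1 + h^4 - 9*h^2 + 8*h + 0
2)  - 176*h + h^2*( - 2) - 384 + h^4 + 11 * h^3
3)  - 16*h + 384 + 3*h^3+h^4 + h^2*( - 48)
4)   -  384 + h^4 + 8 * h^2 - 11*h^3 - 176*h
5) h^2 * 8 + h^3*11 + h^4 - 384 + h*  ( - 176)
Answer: 5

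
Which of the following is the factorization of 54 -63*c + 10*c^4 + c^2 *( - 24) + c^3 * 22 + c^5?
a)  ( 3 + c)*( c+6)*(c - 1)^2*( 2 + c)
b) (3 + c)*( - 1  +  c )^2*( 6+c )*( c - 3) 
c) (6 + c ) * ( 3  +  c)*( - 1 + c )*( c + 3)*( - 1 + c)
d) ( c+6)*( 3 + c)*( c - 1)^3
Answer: c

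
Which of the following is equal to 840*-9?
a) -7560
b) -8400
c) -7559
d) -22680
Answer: a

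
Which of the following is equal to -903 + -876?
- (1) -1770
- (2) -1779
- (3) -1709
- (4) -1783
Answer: 2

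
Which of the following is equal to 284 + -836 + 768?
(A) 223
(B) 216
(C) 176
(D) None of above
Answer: B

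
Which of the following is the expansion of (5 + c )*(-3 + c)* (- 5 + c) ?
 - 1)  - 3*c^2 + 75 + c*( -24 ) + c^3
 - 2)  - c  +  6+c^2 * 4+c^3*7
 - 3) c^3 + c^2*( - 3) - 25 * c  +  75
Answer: 3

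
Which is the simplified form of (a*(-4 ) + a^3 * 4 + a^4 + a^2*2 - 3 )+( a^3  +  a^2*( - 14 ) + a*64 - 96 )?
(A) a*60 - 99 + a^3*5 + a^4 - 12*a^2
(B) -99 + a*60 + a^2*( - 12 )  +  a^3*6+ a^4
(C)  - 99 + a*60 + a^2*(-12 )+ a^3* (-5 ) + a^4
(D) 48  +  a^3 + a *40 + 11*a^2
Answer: A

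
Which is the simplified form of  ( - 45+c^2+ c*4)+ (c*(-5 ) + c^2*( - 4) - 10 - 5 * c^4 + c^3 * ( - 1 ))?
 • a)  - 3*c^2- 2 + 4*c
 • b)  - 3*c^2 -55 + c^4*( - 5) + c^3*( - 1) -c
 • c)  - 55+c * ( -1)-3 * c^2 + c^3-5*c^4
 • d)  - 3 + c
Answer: b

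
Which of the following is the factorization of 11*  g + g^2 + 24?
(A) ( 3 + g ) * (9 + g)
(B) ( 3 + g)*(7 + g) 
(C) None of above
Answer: C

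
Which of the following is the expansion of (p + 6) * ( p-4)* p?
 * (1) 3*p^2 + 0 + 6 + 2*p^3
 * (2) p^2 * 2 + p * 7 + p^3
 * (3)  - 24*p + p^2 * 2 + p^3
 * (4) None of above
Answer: 3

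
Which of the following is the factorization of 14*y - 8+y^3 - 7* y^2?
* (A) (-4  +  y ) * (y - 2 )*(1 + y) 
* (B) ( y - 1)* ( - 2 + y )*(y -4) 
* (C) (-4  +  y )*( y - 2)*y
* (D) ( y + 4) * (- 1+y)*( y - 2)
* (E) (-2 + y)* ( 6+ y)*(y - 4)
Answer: B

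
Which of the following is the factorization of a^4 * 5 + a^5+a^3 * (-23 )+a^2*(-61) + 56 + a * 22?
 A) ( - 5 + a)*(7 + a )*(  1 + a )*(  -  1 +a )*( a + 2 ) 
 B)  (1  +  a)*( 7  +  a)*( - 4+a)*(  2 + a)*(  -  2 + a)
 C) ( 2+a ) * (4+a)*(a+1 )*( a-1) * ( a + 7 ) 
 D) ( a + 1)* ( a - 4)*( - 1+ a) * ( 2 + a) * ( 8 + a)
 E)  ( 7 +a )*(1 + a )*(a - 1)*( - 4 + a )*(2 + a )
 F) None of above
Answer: E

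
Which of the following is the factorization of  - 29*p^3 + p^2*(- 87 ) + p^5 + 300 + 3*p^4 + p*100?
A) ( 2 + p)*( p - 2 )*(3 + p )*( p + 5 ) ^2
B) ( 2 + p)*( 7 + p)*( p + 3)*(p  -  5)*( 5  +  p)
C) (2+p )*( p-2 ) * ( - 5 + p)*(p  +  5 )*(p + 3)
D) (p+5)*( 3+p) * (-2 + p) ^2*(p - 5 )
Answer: C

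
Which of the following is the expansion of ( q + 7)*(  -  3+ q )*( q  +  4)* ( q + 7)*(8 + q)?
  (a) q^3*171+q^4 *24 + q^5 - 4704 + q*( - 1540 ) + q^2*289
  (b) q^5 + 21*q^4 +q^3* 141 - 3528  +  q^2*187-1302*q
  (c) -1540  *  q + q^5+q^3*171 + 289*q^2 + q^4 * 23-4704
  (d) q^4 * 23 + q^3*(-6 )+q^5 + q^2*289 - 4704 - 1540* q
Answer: c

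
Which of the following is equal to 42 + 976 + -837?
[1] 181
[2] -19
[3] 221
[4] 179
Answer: 1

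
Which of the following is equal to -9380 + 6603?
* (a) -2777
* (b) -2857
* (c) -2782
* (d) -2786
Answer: a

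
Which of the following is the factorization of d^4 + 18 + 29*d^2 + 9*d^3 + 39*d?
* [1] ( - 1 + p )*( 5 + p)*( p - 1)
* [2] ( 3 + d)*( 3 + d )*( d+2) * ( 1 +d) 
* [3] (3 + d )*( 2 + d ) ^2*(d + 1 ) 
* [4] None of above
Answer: 2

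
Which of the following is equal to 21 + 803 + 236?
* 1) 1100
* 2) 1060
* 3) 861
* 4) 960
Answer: 2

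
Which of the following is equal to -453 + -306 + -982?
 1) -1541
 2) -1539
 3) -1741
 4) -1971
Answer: 3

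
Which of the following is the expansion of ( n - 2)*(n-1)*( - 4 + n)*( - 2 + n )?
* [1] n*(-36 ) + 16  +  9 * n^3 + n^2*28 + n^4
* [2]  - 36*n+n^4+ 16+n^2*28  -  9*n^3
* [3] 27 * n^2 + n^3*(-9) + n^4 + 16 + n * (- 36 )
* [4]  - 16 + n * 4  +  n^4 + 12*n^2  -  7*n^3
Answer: 2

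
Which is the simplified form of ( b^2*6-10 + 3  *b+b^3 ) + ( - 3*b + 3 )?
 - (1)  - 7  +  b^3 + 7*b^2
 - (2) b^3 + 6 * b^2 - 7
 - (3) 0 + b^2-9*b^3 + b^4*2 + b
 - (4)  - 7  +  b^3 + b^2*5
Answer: 2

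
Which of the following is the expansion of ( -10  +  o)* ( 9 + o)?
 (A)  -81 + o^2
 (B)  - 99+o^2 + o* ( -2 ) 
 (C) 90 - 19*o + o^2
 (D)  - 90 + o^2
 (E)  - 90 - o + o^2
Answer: E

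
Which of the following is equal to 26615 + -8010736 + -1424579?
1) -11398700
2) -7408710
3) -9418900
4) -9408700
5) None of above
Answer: 4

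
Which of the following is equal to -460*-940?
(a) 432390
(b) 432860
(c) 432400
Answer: c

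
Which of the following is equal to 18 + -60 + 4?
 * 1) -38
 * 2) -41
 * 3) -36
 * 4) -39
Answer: 1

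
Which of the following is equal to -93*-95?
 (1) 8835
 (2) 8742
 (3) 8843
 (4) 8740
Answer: 1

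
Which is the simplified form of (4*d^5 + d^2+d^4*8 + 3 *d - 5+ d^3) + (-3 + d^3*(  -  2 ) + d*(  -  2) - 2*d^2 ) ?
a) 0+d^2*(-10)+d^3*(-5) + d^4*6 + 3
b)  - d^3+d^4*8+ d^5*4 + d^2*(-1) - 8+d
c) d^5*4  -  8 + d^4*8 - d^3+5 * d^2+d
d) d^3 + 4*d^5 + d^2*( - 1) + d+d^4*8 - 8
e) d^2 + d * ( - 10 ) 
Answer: b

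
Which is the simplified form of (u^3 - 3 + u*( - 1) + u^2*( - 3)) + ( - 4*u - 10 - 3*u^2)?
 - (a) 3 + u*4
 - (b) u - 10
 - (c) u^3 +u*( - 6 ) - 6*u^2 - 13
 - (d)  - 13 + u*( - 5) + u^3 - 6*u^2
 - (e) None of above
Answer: d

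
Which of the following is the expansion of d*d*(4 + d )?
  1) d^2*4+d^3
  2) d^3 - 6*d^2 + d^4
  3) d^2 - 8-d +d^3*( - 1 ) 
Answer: 1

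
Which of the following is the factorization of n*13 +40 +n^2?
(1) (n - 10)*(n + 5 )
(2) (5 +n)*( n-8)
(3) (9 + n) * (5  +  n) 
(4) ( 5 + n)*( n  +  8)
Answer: 4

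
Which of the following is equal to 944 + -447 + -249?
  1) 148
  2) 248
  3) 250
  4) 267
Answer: 2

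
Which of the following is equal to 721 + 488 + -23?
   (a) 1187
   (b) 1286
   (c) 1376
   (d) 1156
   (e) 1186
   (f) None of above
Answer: e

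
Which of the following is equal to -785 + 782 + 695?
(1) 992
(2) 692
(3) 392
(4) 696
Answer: 2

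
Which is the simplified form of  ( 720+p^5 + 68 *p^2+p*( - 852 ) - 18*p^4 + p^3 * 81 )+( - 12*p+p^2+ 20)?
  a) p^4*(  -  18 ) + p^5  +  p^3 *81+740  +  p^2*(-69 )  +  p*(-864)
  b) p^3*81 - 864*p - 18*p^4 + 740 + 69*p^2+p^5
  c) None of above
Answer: b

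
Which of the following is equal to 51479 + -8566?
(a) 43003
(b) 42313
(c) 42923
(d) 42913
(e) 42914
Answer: d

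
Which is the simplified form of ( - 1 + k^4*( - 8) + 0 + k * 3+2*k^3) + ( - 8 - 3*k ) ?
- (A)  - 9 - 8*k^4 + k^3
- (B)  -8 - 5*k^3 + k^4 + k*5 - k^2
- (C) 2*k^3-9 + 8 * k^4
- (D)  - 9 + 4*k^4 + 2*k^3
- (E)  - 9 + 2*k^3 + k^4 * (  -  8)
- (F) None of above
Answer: E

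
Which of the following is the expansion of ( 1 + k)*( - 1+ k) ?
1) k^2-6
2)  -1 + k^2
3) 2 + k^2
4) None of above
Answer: 2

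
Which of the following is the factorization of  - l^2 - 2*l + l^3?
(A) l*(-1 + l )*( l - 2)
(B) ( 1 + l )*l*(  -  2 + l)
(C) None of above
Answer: B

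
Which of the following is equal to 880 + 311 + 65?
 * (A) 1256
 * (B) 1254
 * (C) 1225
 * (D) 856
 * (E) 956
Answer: A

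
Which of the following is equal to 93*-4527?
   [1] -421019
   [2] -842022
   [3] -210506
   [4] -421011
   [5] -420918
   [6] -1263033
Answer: 4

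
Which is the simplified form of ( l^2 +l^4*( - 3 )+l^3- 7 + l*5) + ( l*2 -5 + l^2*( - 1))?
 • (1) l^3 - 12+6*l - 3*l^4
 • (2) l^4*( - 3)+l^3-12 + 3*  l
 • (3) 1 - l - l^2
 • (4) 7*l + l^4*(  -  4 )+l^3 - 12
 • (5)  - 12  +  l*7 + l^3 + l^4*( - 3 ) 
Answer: 5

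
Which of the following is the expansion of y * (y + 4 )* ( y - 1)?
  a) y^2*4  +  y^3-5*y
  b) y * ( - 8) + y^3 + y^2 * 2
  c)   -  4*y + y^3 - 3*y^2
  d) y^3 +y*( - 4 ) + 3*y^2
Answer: d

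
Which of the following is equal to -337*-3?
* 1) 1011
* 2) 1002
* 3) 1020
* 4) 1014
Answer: 1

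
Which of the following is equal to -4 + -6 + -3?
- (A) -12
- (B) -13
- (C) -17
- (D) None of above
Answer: B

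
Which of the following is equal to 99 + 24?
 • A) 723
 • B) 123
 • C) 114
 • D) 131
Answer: B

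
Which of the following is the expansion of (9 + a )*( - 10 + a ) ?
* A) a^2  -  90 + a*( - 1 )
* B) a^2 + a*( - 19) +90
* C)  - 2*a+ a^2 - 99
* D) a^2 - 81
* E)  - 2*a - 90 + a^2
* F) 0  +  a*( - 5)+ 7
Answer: A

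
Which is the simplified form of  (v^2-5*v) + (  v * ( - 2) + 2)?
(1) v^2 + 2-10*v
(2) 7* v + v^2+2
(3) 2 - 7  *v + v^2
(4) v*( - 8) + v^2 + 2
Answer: 3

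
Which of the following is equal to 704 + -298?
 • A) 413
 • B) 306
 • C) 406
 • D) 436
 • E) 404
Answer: C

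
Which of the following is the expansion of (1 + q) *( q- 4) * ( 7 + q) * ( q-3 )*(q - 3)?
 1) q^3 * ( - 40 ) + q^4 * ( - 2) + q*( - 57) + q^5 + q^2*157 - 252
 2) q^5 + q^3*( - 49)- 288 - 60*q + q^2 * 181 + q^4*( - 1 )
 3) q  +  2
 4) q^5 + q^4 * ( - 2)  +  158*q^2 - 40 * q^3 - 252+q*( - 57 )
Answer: 4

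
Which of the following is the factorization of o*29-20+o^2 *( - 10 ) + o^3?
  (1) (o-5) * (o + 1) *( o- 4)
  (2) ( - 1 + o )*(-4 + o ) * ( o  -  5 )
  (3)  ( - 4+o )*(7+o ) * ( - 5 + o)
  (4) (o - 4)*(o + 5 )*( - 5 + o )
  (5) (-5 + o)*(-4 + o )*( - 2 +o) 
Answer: 2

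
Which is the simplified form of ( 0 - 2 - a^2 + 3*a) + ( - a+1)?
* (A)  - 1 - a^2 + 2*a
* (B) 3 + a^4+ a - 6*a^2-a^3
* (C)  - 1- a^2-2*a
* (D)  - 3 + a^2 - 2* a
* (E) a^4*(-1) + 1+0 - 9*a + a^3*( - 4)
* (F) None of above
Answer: A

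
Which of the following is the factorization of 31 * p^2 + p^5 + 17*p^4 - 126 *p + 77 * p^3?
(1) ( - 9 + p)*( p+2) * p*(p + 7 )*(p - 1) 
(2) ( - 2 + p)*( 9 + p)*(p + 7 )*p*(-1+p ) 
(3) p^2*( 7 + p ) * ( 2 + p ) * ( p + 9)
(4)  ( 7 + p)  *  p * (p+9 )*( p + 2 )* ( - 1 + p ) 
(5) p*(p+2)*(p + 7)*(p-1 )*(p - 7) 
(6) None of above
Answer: 4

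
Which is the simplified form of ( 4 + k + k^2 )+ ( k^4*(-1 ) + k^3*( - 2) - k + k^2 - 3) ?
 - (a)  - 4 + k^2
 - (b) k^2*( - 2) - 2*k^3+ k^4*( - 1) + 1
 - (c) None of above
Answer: c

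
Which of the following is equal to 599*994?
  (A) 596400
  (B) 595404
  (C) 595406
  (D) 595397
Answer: C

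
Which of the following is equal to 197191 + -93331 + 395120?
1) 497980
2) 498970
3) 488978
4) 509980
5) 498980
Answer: 5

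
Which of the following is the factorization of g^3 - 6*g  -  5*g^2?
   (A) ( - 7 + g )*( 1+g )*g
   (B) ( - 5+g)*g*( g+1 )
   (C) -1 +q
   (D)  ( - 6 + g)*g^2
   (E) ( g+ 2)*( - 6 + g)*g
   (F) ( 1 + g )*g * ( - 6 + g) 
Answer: F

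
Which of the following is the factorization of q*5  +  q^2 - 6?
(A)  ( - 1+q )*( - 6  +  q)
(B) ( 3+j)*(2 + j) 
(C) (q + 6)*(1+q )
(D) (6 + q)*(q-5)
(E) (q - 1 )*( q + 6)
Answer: E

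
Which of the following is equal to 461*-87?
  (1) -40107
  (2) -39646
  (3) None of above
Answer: 1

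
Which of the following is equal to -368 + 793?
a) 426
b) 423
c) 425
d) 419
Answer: c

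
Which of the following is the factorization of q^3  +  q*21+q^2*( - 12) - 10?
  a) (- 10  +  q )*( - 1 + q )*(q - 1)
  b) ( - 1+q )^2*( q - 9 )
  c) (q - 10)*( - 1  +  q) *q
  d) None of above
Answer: a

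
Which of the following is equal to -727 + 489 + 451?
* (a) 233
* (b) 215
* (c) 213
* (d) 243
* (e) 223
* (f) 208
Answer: c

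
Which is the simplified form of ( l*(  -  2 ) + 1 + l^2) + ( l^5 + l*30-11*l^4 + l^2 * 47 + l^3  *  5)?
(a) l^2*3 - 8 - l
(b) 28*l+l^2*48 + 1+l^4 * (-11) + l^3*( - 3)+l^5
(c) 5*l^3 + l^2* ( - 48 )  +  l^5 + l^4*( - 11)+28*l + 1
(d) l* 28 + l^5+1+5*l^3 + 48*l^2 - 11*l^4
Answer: d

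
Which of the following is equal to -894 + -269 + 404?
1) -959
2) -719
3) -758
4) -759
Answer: 4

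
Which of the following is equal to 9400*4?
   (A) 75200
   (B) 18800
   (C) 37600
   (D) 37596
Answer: C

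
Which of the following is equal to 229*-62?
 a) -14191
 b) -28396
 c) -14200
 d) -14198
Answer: d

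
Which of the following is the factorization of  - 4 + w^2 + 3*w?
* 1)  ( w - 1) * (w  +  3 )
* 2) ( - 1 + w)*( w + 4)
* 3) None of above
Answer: 2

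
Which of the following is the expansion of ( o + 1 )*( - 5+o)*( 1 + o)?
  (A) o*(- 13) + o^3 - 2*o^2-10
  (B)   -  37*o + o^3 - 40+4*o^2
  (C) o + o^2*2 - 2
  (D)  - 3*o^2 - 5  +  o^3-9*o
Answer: D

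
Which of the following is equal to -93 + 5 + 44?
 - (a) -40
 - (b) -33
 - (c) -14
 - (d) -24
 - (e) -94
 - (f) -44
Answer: f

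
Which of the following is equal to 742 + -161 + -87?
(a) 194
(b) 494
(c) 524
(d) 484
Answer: b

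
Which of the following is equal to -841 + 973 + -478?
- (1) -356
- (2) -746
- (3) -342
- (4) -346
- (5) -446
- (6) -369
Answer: 4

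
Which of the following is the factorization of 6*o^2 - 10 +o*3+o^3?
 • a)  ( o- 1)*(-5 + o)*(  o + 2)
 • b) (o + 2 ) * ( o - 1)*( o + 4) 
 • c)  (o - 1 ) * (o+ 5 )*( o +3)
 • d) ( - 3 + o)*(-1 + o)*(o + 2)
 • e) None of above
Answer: e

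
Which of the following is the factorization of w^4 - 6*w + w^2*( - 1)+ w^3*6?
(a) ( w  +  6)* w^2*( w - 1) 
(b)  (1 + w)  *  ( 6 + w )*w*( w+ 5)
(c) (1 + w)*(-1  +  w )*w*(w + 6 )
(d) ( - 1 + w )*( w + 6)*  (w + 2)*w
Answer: c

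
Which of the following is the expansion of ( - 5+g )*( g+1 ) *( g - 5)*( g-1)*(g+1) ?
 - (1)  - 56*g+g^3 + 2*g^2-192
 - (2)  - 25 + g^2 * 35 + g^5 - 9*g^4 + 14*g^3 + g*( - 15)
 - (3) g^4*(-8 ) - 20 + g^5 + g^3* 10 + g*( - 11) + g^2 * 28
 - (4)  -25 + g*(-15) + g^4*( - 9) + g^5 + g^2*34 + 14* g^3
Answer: 4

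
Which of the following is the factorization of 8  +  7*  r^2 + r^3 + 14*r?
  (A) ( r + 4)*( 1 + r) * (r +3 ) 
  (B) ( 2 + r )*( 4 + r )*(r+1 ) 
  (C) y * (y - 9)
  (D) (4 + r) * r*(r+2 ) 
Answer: B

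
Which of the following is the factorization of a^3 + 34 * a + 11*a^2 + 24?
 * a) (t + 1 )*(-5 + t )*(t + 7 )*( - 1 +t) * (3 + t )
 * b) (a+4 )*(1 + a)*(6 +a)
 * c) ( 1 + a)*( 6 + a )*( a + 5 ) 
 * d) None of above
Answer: b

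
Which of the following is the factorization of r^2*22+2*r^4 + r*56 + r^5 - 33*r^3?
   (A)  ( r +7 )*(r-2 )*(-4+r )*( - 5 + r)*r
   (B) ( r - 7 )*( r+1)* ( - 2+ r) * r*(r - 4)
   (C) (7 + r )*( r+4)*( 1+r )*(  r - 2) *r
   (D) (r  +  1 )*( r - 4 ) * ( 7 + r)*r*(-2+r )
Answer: D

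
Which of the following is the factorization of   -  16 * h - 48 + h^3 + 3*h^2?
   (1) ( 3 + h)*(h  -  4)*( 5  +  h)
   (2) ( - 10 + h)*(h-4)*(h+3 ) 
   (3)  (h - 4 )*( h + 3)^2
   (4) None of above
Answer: 4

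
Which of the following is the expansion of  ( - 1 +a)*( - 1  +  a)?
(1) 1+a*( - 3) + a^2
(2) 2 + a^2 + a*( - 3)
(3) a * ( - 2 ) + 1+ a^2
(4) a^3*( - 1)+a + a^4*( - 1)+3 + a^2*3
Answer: 3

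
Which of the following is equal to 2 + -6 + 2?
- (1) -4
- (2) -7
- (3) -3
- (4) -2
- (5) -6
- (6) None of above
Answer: 4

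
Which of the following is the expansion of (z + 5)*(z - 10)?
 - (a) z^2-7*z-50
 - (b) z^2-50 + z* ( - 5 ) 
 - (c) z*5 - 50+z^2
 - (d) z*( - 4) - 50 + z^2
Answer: b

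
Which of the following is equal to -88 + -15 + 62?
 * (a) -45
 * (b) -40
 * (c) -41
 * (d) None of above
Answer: c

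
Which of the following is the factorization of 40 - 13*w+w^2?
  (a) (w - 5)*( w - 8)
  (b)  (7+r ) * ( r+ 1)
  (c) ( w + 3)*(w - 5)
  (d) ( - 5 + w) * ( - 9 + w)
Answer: a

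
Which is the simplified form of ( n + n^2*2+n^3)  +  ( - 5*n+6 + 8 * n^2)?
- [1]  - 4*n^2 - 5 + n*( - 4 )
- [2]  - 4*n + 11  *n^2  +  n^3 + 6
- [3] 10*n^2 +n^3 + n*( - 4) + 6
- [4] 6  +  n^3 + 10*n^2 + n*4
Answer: 3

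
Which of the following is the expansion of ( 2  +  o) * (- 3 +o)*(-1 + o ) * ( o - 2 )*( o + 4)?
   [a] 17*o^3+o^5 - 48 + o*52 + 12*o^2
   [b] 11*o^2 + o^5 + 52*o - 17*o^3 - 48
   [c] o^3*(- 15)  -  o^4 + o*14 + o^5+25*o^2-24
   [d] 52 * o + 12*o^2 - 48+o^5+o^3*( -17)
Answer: d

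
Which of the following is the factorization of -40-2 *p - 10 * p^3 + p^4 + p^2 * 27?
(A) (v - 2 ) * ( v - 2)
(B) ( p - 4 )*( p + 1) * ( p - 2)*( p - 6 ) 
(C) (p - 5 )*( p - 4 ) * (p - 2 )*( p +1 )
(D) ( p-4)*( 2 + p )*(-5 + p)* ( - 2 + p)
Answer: C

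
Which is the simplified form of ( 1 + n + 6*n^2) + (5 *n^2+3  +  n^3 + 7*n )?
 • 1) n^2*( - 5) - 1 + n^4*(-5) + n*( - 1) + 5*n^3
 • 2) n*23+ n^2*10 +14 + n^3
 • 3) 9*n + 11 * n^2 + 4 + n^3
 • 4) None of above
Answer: 4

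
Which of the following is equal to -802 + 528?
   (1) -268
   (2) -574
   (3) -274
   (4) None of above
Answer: 3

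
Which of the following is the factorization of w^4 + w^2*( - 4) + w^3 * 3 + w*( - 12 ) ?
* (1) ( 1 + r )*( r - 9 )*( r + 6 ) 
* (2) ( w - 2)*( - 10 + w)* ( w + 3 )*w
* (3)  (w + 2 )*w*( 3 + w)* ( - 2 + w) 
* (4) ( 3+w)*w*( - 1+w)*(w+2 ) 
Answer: 3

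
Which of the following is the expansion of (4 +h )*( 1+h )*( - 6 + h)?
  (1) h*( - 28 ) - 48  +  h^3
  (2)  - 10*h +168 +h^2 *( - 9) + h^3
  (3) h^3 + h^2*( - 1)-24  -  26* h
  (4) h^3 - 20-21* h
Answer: 3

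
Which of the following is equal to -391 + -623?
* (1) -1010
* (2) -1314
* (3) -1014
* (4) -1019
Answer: 3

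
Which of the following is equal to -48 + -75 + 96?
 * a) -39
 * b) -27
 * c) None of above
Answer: b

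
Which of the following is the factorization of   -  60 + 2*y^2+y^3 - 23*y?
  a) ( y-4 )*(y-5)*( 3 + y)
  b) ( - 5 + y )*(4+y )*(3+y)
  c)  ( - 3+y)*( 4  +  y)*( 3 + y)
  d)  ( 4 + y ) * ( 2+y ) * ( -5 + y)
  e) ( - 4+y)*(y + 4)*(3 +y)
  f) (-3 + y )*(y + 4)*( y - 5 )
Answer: b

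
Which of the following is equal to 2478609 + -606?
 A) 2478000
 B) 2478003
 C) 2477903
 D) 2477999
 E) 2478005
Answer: B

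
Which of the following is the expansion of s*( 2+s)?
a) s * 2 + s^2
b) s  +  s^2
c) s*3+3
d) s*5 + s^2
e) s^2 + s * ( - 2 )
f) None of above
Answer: a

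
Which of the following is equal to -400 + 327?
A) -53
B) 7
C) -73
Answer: C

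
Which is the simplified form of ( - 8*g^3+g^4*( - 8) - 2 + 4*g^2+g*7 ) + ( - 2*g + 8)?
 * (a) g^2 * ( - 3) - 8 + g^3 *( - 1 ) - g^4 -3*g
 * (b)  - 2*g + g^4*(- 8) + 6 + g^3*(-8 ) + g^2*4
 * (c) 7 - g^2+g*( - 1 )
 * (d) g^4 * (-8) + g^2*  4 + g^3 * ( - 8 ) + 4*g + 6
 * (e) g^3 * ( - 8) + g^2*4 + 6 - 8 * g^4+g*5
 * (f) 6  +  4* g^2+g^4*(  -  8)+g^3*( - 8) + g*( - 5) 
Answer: e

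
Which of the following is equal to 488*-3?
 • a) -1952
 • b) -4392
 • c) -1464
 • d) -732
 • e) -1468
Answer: c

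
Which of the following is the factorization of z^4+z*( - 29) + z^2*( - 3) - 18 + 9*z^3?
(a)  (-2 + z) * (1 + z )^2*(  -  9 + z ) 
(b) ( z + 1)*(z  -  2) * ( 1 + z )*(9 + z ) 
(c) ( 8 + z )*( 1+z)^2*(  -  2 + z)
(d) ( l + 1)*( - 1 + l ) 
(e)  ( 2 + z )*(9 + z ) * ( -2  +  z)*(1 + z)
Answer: b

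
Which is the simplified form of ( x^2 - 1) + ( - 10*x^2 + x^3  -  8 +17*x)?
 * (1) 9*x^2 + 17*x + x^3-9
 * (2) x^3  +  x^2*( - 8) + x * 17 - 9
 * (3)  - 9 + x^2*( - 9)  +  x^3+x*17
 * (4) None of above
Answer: 3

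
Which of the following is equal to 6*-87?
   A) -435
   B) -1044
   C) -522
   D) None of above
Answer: C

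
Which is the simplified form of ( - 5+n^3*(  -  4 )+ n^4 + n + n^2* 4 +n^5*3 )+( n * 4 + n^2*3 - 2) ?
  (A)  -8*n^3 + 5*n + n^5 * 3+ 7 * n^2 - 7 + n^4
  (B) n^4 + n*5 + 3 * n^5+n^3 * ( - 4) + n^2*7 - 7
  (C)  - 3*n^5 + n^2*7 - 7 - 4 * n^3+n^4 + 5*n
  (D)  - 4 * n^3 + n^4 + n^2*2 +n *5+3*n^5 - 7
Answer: B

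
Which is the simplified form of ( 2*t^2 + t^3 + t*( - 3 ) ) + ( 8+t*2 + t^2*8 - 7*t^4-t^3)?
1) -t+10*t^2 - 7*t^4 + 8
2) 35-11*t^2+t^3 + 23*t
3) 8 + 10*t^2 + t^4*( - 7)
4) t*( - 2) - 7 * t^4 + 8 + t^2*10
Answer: 1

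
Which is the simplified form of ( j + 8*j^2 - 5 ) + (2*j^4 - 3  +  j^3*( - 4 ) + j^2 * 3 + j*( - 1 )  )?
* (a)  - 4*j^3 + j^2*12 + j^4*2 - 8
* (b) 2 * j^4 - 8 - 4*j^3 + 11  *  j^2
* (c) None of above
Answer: b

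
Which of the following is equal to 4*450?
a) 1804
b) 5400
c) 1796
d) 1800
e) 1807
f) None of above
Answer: d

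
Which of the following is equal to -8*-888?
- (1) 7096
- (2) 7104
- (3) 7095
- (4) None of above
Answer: 2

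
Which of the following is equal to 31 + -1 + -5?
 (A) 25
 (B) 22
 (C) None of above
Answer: A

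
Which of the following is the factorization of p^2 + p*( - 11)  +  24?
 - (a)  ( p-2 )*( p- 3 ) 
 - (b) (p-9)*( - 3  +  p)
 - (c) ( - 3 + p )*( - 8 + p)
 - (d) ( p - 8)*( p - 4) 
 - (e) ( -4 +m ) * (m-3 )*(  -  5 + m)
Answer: c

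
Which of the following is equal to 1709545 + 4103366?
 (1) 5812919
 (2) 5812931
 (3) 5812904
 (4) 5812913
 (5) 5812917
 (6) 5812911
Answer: 6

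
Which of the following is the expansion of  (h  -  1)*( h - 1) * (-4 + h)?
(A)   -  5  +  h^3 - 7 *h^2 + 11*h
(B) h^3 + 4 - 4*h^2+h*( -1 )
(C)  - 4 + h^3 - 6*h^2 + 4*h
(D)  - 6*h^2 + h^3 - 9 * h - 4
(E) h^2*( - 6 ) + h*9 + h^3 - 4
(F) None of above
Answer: E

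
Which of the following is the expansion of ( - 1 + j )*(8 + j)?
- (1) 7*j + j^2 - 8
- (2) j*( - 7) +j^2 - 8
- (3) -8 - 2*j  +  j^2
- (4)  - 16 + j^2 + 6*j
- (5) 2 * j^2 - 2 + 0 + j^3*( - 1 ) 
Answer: 1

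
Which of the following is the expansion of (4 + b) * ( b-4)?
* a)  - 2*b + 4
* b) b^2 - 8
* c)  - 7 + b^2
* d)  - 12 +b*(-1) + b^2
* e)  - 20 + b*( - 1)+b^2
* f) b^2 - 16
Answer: f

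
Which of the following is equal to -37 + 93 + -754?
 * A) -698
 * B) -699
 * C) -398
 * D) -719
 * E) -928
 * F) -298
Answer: A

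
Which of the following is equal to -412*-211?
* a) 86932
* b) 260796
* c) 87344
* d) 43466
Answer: a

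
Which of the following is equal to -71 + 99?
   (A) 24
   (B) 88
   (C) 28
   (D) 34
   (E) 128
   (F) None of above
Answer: C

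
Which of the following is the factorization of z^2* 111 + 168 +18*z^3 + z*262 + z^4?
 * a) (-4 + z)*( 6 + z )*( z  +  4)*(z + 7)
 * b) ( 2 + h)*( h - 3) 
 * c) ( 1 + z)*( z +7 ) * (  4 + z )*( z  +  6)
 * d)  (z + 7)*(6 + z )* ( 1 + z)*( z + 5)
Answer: c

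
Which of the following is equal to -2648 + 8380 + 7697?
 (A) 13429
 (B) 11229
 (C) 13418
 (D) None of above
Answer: A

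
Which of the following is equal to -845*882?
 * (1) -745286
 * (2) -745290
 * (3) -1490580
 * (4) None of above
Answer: 2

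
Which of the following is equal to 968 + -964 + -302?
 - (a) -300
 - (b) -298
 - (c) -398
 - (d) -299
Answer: b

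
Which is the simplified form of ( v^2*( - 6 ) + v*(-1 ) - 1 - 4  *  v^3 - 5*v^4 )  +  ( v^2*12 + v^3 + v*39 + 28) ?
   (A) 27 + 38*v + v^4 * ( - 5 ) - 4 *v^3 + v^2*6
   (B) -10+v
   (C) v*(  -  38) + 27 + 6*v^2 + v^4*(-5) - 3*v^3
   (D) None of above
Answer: D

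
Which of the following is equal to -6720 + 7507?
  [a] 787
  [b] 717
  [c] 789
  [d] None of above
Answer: a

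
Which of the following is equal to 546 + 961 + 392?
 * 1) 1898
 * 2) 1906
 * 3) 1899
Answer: 3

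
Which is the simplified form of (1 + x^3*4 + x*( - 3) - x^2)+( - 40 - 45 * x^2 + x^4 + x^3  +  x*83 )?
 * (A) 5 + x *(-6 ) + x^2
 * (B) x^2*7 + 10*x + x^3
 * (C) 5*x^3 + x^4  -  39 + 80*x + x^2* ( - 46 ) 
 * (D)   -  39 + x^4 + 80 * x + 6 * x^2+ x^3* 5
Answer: C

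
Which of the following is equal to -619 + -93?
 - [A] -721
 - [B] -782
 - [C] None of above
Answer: C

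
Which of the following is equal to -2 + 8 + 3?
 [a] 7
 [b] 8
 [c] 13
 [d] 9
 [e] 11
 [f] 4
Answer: d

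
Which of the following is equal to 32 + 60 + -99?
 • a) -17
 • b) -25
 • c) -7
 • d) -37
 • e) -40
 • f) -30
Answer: c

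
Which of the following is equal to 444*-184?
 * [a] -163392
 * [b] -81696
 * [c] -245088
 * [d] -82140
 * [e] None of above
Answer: b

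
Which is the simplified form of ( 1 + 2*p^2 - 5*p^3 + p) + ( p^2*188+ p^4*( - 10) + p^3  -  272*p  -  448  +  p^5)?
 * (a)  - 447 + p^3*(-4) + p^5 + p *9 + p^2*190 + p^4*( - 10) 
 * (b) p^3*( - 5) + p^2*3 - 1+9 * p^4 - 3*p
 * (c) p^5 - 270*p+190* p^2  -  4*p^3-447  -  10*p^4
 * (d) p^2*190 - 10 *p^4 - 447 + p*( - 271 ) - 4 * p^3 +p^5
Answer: d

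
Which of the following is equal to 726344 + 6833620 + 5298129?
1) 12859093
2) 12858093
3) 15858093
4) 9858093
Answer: 2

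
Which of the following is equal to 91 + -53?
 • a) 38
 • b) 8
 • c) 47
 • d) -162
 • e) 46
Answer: a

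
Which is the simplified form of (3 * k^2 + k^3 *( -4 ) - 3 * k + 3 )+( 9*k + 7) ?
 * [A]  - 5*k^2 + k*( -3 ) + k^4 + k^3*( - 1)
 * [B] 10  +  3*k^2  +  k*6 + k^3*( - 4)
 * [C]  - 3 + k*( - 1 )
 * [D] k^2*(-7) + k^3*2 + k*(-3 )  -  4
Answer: B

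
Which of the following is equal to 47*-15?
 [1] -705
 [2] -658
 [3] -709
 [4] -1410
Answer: 1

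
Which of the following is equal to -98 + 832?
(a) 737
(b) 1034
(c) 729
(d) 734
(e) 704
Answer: d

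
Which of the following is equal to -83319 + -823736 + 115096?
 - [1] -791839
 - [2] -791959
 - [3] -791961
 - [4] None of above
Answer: 2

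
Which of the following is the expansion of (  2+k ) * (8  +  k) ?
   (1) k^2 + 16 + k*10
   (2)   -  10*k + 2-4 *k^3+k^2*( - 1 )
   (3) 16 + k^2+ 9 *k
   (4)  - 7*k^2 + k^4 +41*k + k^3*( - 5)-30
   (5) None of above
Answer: 1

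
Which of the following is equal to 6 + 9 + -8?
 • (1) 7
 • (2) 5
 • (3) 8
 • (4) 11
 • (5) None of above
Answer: 1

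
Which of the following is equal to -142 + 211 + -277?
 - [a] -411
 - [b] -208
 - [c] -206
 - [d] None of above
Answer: b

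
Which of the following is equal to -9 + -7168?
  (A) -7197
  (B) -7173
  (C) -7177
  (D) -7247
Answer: C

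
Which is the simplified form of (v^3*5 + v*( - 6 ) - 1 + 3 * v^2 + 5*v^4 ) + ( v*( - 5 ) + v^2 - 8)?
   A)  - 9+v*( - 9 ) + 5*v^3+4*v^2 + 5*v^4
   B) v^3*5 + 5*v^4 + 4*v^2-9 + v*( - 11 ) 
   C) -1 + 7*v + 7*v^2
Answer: B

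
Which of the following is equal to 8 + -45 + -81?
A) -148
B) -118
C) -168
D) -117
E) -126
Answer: B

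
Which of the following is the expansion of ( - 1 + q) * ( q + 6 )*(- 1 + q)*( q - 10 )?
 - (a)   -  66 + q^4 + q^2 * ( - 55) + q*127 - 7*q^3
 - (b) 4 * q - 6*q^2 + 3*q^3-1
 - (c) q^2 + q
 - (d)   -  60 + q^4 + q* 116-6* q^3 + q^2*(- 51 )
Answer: d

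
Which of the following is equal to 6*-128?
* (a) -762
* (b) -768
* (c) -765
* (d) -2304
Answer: b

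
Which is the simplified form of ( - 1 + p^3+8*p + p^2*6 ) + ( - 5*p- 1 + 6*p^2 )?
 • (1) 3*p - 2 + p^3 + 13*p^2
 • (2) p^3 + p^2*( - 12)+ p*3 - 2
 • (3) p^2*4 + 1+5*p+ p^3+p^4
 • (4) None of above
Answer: 4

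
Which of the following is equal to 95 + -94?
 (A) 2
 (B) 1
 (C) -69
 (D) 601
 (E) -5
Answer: B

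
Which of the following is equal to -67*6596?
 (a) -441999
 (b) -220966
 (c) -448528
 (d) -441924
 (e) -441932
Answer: e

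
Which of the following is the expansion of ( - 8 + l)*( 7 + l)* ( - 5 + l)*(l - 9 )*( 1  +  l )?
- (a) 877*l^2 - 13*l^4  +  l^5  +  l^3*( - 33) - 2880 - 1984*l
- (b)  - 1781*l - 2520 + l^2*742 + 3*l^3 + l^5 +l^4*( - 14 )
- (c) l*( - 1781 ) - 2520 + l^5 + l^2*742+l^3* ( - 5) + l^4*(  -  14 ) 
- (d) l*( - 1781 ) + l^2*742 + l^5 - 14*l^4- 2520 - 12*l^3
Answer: d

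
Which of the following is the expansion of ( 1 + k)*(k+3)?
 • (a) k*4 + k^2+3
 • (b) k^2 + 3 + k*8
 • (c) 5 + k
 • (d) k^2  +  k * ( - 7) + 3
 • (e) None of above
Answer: a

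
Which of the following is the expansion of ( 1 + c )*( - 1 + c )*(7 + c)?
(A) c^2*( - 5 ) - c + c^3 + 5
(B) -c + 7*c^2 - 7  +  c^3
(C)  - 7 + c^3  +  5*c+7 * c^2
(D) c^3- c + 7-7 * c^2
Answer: B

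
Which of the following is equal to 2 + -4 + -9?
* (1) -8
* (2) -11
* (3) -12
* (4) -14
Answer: 2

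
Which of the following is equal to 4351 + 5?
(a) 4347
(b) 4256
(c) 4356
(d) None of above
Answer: c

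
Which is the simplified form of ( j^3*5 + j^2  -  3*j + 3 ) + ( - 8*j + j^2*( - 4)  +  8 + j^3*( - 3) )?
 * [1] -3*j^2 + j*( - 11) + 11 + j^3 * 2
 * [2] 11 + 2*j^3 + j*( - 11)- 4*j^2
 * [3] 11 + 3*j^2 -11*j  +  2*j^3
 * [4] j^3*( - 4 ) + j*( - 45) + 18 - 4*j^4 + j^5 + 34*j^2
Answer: 1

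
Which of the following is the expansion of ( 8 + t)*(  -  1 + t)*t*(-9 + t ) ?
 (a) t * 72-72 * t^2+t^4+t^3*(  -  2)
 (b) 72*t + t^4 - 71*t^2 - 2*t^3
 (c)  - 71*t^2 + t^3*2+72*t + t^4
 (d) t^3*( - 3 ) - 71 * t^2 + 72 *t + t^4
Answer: b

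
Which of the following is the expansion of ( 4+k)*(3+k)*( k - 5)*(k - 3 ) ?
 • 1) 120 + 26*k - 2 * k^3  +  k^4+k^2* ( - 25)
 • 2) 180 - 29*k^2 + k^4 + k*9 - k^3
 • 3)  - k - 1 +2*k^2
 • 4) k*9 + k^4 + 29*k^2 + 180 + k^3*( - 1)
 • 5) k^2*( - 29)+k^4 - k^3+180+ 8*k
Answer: 2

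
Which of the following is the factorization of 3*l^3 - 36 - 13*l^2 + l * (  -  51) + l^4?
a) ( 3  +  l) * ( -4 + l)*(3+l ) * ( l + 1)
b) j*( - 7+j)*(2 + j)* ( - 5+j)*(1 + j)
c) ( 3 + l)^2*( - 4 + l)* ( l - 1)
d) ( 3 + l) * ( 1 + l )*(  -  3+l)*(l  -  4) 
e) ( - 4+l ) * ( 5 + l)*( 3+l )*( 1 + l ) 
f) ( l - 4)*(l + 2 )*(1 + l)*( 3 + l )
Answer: a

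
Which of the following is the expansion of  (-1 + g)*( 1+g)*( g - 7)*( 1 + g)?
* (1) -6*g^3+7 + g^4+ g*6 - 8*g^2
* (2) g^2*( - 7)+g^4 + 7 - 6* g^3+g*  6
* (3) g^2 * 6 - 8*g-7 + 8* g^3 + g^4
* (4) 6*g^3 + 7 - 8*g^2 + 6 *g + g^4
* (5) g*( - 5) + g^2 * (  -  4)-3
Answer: 1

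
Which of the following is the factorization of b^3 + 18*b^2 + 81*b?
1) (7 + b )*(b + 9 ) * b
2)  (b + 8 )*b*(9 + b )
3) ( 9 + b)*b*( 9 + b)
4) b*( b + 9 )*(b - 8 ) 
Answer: 3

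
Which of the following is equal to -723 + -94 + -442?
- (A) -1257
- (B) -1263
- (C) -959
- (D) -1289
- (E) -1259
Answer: E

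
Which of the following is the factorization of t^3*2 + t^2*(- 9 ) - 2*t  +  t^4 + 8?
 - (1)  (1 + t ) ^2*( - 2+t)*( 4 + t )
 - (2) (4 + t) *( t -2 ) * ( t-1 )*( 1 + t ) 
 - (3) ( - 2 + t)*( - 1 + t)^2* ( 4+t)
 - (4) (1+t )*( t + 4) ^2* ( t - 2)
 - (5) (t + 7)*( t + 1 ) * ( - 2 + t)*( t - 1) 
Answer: 2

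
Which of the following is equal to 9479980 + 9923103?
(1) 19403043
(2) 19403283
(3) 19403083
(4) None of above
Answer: 3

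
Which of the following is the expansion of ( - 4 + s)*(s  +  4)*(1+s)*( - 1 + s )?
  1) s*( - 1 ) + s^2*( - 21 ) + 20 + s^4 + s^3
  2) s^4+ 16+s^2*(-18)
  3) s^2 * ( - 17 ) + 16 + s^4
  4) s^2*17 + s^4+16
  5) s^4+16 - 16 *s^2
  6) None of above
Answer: 3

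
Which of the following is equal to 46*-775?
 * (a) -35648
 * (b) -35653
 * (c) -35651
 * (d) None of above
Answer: d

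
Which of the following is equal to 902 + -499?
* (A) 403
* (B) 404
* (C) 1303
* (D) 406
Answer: A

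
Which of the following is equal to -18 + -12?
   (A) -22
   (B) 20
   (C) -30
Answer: C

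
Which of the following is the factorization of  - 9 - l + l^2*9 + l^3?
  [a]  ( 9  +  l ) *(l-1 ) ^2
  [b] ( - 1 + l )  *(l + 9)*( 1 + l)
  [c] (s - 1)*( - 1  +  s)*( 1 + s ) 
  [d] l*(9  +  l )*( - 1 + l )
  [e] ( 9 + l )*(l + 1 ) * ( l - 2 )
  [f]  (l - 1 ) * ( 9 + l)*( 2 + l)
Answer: b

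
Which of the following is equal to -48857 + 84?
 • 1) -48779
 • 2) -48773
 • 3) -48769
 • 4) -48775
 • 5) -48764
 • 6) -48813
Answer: 2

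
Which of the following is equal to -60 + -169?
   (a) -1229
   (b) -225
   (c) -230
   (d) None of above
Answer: d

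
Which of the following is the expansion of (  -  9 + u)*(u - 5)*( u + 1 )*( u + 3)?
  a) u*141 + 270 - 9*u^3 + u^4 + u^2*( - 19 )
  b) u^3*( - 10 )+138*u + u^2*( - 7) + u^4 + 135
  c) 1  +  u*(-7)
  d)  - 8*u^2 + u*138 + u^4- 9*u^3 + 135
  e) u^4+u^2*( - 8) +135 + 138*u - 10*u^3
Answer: e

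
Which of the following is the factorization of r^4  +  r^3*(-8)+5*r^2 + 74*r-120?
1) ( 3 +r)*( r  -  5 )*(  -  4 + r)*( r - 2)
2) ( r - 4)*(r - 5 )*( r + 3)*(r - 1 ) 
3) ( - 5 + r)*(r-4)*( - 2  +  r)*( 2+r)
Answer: 1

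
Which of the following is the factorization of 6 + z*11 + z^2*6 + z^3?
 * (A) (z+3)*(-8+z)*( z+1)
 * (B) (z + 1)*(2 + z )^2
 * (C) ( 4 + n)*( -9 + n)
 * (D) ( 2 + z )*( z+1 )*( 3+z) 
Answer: D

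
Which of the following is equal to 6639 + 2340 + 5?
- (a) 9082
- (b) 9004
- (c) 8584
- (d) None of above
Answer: d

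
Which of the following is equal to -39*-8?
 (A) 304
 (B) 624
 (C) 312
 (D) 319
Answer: C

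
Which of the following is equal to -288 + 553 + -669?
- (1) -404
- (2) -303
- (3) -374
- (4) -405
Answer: 1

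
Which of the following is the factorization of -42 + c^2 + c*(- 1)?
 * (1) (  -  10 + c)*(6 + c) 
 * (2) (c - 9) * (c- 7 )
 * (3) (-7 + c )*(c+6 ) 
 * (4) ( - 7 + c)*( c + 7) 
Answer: 3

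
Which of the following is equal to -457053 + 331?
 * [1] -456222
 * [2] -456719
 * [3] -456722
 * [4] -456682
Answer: 3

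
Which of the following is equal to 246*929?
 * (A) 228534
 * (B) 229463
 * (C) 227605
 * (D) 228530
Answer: A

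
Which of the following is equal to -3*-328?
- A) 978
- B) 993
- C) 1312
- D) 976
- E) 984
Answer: E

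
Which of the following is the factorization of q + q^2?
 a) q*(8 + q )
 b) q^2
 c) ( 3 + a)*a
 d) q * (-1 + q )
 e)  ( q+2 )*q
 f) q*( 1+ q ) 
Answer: f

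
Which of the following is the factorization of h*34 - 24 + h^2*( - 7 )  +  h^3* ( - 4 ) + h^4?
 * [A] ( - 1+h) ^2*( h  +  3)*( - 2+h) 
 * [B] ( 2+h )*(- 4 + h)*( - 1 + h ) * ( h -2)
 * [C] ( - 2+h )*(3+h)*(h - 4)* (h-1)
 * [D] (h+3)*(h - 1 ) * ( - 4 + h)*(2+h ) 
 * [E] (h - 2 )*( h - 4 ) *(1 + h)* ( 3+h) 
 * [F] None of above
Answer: C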